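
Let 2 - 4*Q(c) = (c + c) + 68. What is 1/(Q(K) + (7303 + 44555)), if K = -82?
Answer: 2/103765 ≈ 1.9274e-5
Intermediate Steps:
Q(c) = -33/2 - c/2 (Q(c) = ½ - ((c + c) + 68)/4 = ½ - (2*c + 68)/4 = ½ - (68 + 2*c)/4 = ½ + (-17 - c/2) = -33/2 - c/2)
1/(Q(K) + (7303 + 44555)) = 1/((-33/2 - ½*(-82)) + (7303 + 44555)) = 1/((-33/2 + 41) + 51858) = 1/(49/2 + 51858) = 1/(103765/2) = 2/103765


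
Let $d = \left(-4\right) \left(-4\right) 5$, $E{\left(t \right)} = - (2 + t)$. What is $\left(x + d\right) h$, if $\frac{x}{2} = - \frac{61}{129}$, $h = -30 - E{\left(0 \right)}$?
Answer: $- \frac{285544}{129} \approx -2213.5$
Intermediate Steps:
$E{\left(t \right)} = -2 - t$
$h = -28$ ($h = -30 - \left(-2 - 0\right) = -30 - \left(-2 + 0\right) = -30 - -2 = -30 + 2 = -28$)
$d = 80$ ($d = 16 \cdot 5 = 80$)
$x = - \frac{122}{129}$ ($x = 2 \left(- \frac{61}{129}\right) = - \frac{122}{129} \approx -0.94574$)
$\left(x + d\right) h = \left(- \frac{122}{129} + 80\right) \left(-28\right) = \frac{10198}{129} \left(-28\right) = - \frac{285544}{129}$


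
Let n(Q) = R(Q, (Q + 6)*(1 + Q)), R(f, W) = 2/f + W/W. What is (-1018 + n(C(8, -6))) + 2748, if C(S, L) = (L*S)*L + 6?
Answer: 254458/147 ≈ 1731.0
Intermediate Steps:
C(S, L) = 6 + S*L² (C(S, L) = S*L² + 6 = 6 + S*L²)
R(f, W) = 1 + 2/f (R(f, W) = 2/f + 1 = 1 + 2/f)
n(Q) = (2 + Q)/Q
(-1018 + n(C(8, -6))) + 2748 = (-1018 + (2 + (6 + 8*(-6)²))/(6 + 8*(-6)²)) + 2748 = (-1018 + (2 + (6 + 8*36))/(6 + 8*36)) + 2748 = (-1018 + (2 + (6 + 288))/(6 + 288)) + 2748 = (-1018 + (2 + 294)/294) + 2748 = (-1018 + (1/294)*296) + 2748 = (-1018 + 148/147) + 2748 = -149498/147 + 2748 = 254458/147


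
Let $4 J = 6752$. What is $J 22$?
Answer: $37136$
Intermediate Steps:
$J = 1688$ ($J = \frac{1}{4} \cdot 6752 = 1688$)
$J 22 = 1688 \cdot 22 = 37136$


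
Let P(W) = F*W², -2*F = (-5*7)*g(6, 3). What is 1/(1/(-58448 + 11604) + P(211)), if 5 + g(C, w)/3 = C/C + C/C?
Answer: -46844/328472821531 ≈ -1.4261e-7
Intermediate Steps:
g(C, w) = -9 (g(C, w) = -15 + 3*(C/C + C/C) = -15 + 3*(1 + 1) = -15 + 3*2 = -15 + 6 = -9)
F = -315/2 (F = -(-5*7)*(-9)/2 = -(-35)*(-9)/2 = -½*315 = -315/2 ≈ -157.50)
P(W) = -315*W²/2
1/(1/(-58448 + 11604) + P(211)) = 1/(1/(-58448 + 11604) - 315/2*211²) = 1/(1/(-46844) - 315/2*44521) = 1/(-1/46844 - 14024115/2) = 1/(-328472821531/46844) = -46844/328472821531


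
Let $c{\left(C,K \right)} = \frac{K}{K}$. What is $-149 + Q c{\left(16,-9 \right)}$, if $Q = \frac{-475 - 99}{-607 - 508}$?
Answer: $- \frac{165561}{1115} \approx -148.49$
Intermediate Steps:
$c{\left(C,K \right)} = 1$
$Q = \frac{574}{1115}$ ($Q = - \frac{574}{-1115} = \left(-574\right) \left(- \frac{1}{1115}\right) = \frac{574}{1115} \approx 0.5148$)
$-149 + Q c{\left(16,-9 \right)} = -149 + \frac{574}{1115} \cdot 1 = -149 + \frac{574}{1115} = - \frac{165561}{1115}$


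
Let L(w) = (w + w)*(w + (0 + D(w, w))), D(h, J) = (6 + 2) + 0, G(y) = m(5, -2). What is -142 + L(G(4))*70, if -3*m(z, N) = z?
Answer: -14578/9 ≈ -1619.8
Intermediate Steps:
m(z, N) = -z/3
G(y) = -5/3 (G(y) = -1/3*5 = -5/3)
D(h, J) = 8 (D(h, J) = 8 + 0 = 8)
L(w) = 2*w*(8 + w) (L(w) = (w + w)*(w + (0 + 8)) = (2*w)*(w + 8) = (2*w)*(8 + w) = 2*w*(8 + w))
-142 + L(G(4))*70 = -142 + (2*(-5/3)*(8 - 5/3))*70 = -142 + (2*(-5/3)*(19/3))*70 = -142 - 190/9*70 = -142 - 13300/9 = -14578/9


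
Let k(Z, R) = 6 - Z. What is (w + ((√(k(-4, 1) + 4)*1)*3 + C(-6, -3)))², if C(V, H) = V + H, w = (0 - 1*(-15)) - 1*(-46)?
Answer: 2830 + 312*√14 ≈ 3997.4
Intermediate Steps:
w = 61 (w = (0 + 15) + 46 = 15 + 46 = 61)
C(V, H) = H + V
(w + ((√(k(-4, 1) + 4)*1)*3 + C(-6, -3)))² = (61 + ((√((6 - 1*(-4)) + 4)*1)*3 + (-3 - 6)))² = (61 + ((√((6 + 4) + 4)*1)*3 - 9))² = (61 + ((√(10 + 4)*1)*3 - 9))² = (61 + ((√14*1)*3 - 9))² = (61 + (√14*3 - 9))² = (61 + (3*√14 - 9))² = (61 + (-9 + 3*√14))² = (52 + 3*√14)²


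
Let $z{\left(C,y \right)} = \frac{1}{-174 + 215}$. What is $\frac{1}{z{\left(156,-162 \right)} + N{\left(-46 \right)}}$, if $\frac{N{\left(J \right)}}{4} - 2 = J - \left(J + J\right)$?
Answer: $\frac{41}{7873} \approx 0.0052077$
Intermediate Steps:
$N{\left(J \right)} = 8 - 4 J$ ($N{\left(J \right)} = 8 + 4 \left(J - \left(J + J\right)\right) = 8 + 4 \left(J - 2 J\right) = 8 + 4 \left(- J\right) = 8 - 4 J$)
$z{\left(C,y \right)} = \frac{1}{41}$
$\frac{1}{z{\left(156,-162 \right)} + N{\left(-46 \right)}} = \frac{1}{\frac{1}{41} + \left(8 - -184\right)} = \frac{1}{\frac{1}{41} + \left(8 + 184\right)} = \frac{1}{\frac{1}{41} + 192} = \frac{1}{\frac{7873}{41}} = \frac{41}{7873}$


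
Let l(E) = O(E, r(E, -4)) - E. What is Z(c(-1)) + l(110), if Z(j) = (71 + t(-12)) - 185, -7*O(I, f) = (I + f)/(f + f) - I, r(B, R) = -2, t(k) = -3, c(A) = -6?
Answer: -1452/7 ≈ -207.43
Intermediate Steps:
O(I, f) = I/7 - (I + f)/(14*f) (O(I, f) = -((I + f)/(f + f) - I)/7 = -((I + f)/((2*f)) - I)/7 = -((I + f)*(1/(2*f)) - I)/7 = -((I + f)/(2*f) - I)/7 = -(-I + (I + f)/(2*f))/7 = I/7 - (I + f)/(14*f))
l(E) = -1/14 - 23*E/28 (l(E) = (1/14)*(-E - 2*(-1 + 2*E))/(-2) - E = (1/14)*(-½)*(-E + (2 - 4*E)) - E = (1/14)*(-½)*(2 - 5*E) - E = (-1/14 + 5*E/28) - E = -1/14 - 23*E/28)
Z(j) = -117 (Z(j) = (71 - 3) - 185 = 68 - 185 = -117)
Z(c(-1)) + l(110) = -117 + (-1/14 - 23/28*110) = -117 + (-1/14 - 1265/14) = -117 - 633/7 = -1452/7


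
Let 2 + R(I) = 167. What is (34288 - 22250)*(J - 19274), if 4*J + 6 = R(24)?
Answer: -463083803/2 ≈ -2.3154e+8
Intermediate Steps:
R(I) = 165 (R(I) = -2 + 167 = 165)
J = 159/4 (J = -3/2 + (¼)*165 = -3/2 + 165/4 = 159/4 ≈ 39.750)
(34288 - 22250)*(J - 19274) = (34288 - 22250)*(159/4 - 19274) = 12038*(-76937/4) = -463083803/2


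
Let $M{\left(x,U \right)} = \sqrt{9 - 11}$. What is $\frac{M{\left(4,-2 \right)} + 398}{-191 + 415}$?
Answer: $\frac{199}{112} + \frac{i \sqrt{2}}{224} \approx 1.7768 + 0.0063135 i$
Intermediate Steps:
$M{\left(x,U \right)} = i \sqrt{2}$ ($M{\left(x,U \right)} = \sqrt{-2} = i \sqrt{2}$)
$\frac{M{\left(4,-2 \right)} + 398}{-191 + 415} = \frac{i \sqrt{2} + 398}{-191 + 415} = \frac{398 + i \sqrt{2}}{224} = \left(398 + i \sqrt{2}\right) \frac{1}{224} = \frac{199}{112} + \frac{i \sqrt{2}}{224}$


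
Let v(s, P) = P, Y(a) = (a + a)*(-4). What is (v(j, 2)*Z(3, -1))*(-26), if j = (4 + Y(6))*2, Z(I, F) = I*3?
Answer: -468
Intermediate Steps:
Y(a) = -8*a (Y(a) = (2*a)*(-4) = -8*a)
Z(I, F) = 3*I
j = -88 (j = (4 - 8*6)*2 = (4 - 48)*2 = -44*2 = -88)
(v(j, 2)*Z(3, -1))*(-26) = (2*(3*3))*(-26) = (2*9)*(-26) = 18*(-26) = -468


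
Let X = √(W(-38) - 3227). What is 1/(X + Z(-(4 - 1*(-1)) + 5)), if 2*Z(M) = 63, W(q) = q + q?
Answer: 14/1909 - 4*I*√367/5727 ≈ 0.0073337 - 0.01338*I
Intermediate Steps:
W(q) = 2*q
Z(M) = 63/2 (Z(M) = (½)*63 = 63/2)
X = 3*I*√367 (X = √(2*(-38) - 3227) = √(-76 - 3227) = √(-3303) = 3*I*√367 ≈ 57.472*I)
1/(X + Z(-(4 - 1*(-1)) + 5)) = 1/(3*I*√367 + 63/2) = 1/(63/2 + 3*I*√367)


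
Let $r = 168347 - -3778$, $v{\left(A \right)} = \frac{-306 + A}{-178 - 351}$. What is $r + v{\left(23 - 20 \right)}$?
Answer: $\frac{91054428}{529} \approx 1.7213 \cdot 10^{5}$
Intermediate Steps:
$v{\left(A \right)} = \frac{306}{529} - \frac{A}{529}$ ($v{\left(A \right)} = \frac{-306 + A}{-529} = \left(-306 + A\right) \left(- \frac{1}{529}\right) = \frac{306}{529} - \frac{A}{529}$)
$r = 172125$ ($r = 168347 + 3778 = 172125$)
$r + v{\left(23 - 20 \right)} = 172125 + \left(\frac{306}{529} - \frac{23 - 20}{529}\right) = 172125 + \left(\frac{306}{529} - \frac{3}{529}\right) = 172125 + \frac{303}{529} = \frac{91054428}{529}$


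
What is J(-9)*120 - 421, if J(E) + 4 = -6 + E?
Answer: -2701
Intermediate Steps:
J(E) = -10 + E (J(E) = -4 + (-6 + E) = -10 + E)
J(-9)*120 - 421 = (-10 - 9)*120 - 421 = -19*120 - 421 = -2280 - 421 = -2701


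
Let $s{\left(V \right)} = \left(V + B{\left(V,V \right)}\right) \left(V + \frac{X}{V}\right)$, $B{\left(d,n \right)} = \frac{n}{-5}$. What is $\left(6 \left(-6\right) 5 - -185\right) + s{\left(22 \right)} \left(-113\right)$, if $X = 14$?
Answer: $- \frac{225071}{5} \approx -45014.0$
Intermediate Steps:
$B{\left(d,n \right)} = - \frac{n}{5}$ ($B{\left(d,n \right)} = n \left(- \frac{1}{5}\right) = - \frac{n}{5}$)
$s{\left(V \right)} = \frac{4 V \left(V + \frac{14}{V}\right)}{5}$ ($s{\left(V \right)} = \left(V - \frac{V}{5}\right) \left(V + \frac{14}{V}\right) = \frac{4 V}{5} \left(V + \frac{14}{V}\right) = \frac{4 V \left(V + \frac{14}{V}\right)}{5}$)
$\left(6 \left(-6\right) 5 - -185\right) + s{\left(22 \right)} \left(-113\right) = \left(6 \left(-6\right) 5 - -185\right) + \left(\frac{56}{5} + \frac{4 \cdot 22^{2}}{5}\right) \left(-113\right) = \left(\left(-36\right) 5 + 185\right) + \left(\frac{56}{5} + \frac{4}{5} \cdot 484\right) \left(-113\right) = \left(-180 + 185\right) + \left(\frac{56}{5} + \frac{1936}{5}\right) \left(-113\right) = 5 + \frac{1992}{5} \left(-113\right) = 5 - \frac{225096}{5} = - \frac{225071}{5}$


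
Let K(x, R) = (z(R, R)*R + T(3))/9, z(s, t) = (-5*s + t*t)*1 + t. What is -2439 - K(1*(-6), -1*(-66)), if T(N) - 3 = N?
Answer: -97343/3 ≈ -32448.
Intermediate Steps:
T(N) = 3 + N
z(s, t) = t + t² - 5*s (z(s, t) = (-5*s + t²)*1 + t = (t² - 5*s)*1 + t = (t² - 5*s) + t = t + t² - 5*s)
K(x, R) = ⅔ + R*(R² - 4*R)/9 (K(x, R) = ((R + R² - 5*R)*R + (3 + 3))/9 = ((R² - 4*R)*R + 6)*(⅑) = (R*(R² - 4*R) + 6)*(⅑) = (6 + R*(R² - 4*R))*(⅑) = ⅔ + R*(R² - 4*R)/9)
-2439 - K(1*(-6), -1*(-66)) = -2439 - (⅔ + (-1*(-66))²*(-4 - 1*(-66))/9) = -2439 - (⅔ + (⅑)*66²*(-4 + 66)) = -2439 - (⅔ + (⅑)*4356*62) = -2439 - (⅔ + 30008) = -2439 - 1*90026/3 = -2439 - 90026/3 = -97343/3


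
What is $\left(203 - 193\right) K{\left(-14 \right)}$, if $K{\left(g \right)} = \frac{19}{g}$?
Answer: $- \frac{95}{7} \approx -13.571$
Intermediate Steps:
$\left(203 - 193\right) K{\left(-14 \right)} = \left(203 - 193\right) \frac{19}{-14} = 10 \cdot 19 \left(- \frac{1}{14}\right) = 10 \left(- \frac{19}{14}\right) = - \frac{95}{7}$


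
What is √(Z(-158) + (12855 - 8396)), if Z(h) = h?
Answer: √4301 ≈ 65.582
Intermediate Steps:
√(Z(-158) + (12855 - 8396)) = √(-158 + (12855 - 8396)) = √(-158 + 4459) = √4301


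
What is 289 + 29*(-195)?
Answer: -5366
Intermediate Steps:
289 + 29*(-195) = 289 - 5655 = -5366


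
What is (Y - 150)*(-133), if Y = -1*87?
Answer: 31521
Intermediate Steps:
Y = -87
(Y - 150)*(-133) = (-87 - 150)*(-133) = -237*(-133) = 31521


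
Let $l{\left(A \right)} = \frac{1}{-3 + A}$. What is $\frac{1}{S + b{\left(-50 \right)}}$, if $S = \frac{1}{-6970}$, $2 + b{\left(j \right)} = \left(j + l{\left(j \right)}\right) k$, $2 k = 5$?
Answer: $- \frac{184705}{23466274} \approx -0.0078711$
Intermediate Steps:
$k = \frac{5}{2}$ ($k = \frac{1}{2} \cdot 5 = \frac{5}{2} \approx 2.5$)
$b{\left(j \right)} = -2 + \frac{5 j}{2} + \frac{5}{2 \left(-3 + j\right)}$ ($b{\left(j \right)} = -2 + \left(j + \frac{1}{-3 + j}\right) \frac{5}{2} = -2 + \left(\frac{5 j}{2} + \frac{5}{2 \left(-3 + j\right)}\right) = -2 + \frac{5 j}{2} + \frac{5}{2 \left(-3 + j\right)}$)
$S = - \frac{1}{6970} \approx -0.00014347$
$\frac{1}{S + b{\left(-50 \right)}} = \frac{1}{- \frac{1}{6970} + \frac{5 + \left(-4 + 5 \left(-50\right)\right) \left(-3 - 50\right)}{2 \left(-3 - 50\right)}} = \frac{1}{- \frac{1}{6970} + \frac{5 + \left(-4 - 250\right) \left(-53\right)}{2 \left(-53\right)}} = \frac{1}{- \frac{1}{6970} + \frac{1}{2} \left(- \frac{1}{53}\right) \left(5 - -13462\right)} = \frac{1}{- \frac{1}{6970} + \frac{1}{2} \left(- \frac{1}{53}\right) \left(5 + 13462\right)} = \frac{1}{- \frac{1}{6970} + \frac{1}{2} \left(- \frac{1}{53}\right) 13467} = \frac{1}{- \frac{1}{6970} - \frac{13467}{106}} = \frac{1}{- \frac{23466274}{184705}} = - \frac{184705}{23466274}$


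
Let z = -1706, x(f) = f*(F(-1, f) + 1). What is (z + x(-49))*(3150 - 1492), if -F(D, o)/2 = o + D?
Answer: -11033990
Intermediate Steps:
F(D, o) = -2*D - 2*o (F(D, o) = -2*(o + D) = -2*(D + o) = -2*D - 2*o)
x(f) = f*(3 - 2*f) (x(f) = f*((-2*(-1) - 2*f) + 1) = f*((2 - 2*f) + 1) = f*(3 - 2*f))
(z + x(-49))*(3150 - 1492) = (-1706 - 49*(3 - 2*(-49)))*(3150 - 1492) = (-1706 - 49*(3 + 98))*1658 = (-1706 - 49*101)*1658 = (-1706 - 4949)*1658 = -6655*1658 = -11033990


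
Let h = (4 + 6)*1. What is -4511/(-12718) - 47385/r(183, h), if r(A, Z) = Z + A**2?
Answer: -451528441/426040282 ≈ -1.0598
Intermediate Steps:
h = 10 (h = 10*1 = 10)
-4511/(-12718) - 47385/r(183, h) = -4511/(-12718) - 47385/(10 + 183**2) = -4511*(-1/12718) - 47385/(10 + 33489) = 4511/12718 - 47385/33499 = -451528441/426040282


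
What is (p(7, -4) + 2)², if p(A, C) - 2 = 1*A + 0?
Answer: 121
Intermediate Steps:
p(A, C) = 2 + A (p(A, C) = 2 + (1*A + 0) = 2 + (A + 0) = 2 + A)
(p(7, -4) + 2)² = ((2 + 7) + 2)² = (9 + 2)² = 11² = 121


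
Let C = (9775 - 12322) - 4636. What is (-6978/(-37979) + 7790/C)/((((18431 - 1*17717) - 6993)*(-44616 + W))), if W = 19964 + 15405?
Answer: -18902572/1218421012912257 ≈ -1.5514e-8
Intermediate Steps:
W = 35369
C = -7183 (C = -2547 - 4636 = -7183)
(-6978/(-37979) + 7790/C)/((((18431 - 1*17717) - 6993)*(-44616 + W))) = (-6978/(-37979) + 7790/(-7183))/((((18431 - 1*17717) - 6993)*(-44616 + 35369))) = (-6978*(-1/37979) + 7790*(-1/7183))/((((18431 - 17717) - 6993)*(-9247))) = (6978/37979 - 7790/7183)/(((714 - 6993)*(-9247))) = -245733436/(272803157*((-6279*(-9247)))) = -245733436/272803157/58061913 = -245733436/272803157*1/58061913 = -18902572/1218421012912257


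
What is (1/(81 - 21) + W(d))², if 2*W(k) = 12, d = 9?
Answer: 130321/3600 ≈ 36.200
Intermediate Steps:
W(k) = 6 (W(k) = (½)*12 = 6)
(1/(81 - 21) + W(d))² = (1/(81 - 21) + 6)² = (1/60 + 6)² = (361/60)² = 130321/3600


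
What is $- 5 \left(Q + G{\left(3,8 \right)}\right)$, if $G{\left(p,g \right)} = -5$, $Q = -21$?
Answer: $130$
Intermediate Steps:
$- 5 \left(Q + G{\left(3,8 \right)}\right) = - 5 \left(-21 - 5\right) = \left(-5\right) \left(-26\right) = 130$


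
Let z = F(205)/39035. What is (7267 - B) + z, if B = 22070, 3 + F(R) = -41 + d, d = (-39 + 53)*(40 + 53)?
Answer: -15617131/1055 ≈ -14803.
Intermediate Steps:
d = 1302 (d = 14*93 = 1302)
F(R) = 1258 (F(R) = -3 + (-41 + 1302) = -3 + 1261 = 1258)
z = 34/1055 (z = 1258/39035 = 1258*(1/39035) = 34/1055 ≈ 0.032228)
(7267 - B) + z = (7267 - 1*22070) + 34/1055 = (7267 - 22070) + 34/1055 = -14803 + 34/1055 = -15617131/1055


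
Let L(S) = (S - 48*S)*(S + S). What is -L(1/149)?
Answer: 94/22201 ≈ 0.0042340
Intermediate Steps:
L(S) = -94*S² (L(S) = (-47*S)*(2*S) = -94*S²)
-L(1/149) = -(-94)*(1/149)² = -(-94)/22201 = -1*(-94/22201) = 94/22201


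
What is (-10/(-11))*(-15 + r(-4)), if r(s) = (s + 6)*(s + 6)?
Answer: -10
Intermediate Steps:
r(s) = (6 + s)² (r(s) = (6 + s)*(6 + s) = (6 + s)²)
(-10/(-11))*(-15 + r(-4)) = (-10/(-11))*(-15 + (6 - 4)²) = (-10*(-1/11))*(-15 + 2²) = 10*(-15 + 4)/11 = (10/11)*(-11) = -10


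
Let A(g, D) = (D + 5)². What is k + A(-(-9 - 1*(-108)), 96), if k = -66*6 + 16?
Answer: 9821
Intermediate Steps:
k = -380 (k = -396 + 16 = -380)
A(g, D) = (5 + D)²
k + A(-(-9 - 1*(-108)), 96) = -380 + (5 + 96)² = -380 + 101² = -380 + 10201 = 9821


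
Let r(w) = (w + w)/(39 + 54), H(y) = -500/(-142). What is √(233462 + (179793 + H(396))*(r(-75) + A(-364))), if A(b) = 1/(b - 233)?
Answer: I*√98128141717441263/1313997 ≈ 238.4*I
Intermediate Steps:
H(y) = 250/71 (H(y) = -500*(-1/142) = 250/71)
r(w) = 2*w/93 (r(w) = (2*w)/93 = (2*w)*(1/93) = 2*w/93)
A(b) = 1/(-233 + b)
√(233462 + (179793 + H(396))*(r(-75) + A(-364))) = √(233462 + (179793 + 250/71)*((2/93)*(-75) + 1/(-233 - 364))) = √(233462 + 12765553*(-50/31 + 1/(-597))/71) = √(233462 + 12765553*(-50/31 - 1/597)/71) = √(233462 + (12765553/71)*(-29881/18507)) = √(233462 - 381447489193/1313997) = √(-74679121579/1313997) = I*√98128141717441263/1313997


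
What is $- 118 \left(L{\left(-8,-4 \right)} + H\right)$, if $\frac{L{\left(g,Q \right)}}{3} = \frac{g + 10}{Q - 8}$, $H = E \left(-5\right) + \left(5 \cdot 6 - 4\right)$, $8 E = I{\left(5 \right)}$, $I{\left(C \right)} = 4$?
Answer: $-2714$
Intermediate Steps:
$E = \frac{1}{2}$ ($E = \frac{1}{8} \cdot 4 = \frac{1}{2} \approx 0.5$)
$H = \frac{47}{2}$ ($H = \frac{1}{2} \left(-5\right) + \left(5 \cdot 6 - 4\right) = - \frac{5}{2} + \left(30 - 4\right) = - \frac{5}{2} + 26 = \frac{47}{2} \approx 23.5$)
$L{\left(g,Q \right)} = \frac{3 \left(10 + g\right)}{-8 + Q}$ ($L{\left(g,Q \right)} = 3 \frac{g + 10}{Q - 8} = 3 \frac{10 + g}{-8 + Q} = \frac{3 \left(10 + g\right)}{-8 + Q}$)
$- 118 \left(L{\left(-8,-4 \right)} + H\right) = - 118 \left(\frac{3 \left(10 - 8\right)}{-8 - 4} + \frac{47}{2}\right) = - 118 \left(3 \frac{1}{-12} \cdot 2 + \frac{47}{2}\right) = - 118 \left(3 \left(- \frac{1}{12}\right) 2 + \frac{47}{2}\right) = - 118 \left(- \frac{1}{2} + \frac{47}{2}\right) = \left(-118\right) 23 = -2714$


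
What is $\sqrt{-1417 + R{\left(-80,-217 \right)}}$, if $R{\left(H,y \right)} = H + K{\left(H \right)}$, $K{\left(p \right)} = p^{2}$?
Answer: $\sqrt{4903} \approx 70.021$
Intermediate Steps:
$R{\left(H,y \right)} = H + H^{2}$
$\sqrt{-1417 + R{\left(-80,-217 \right)}} = \sqrt{-1417 - 80 \left(1 - 80\right)} = \sqrt{-1417 - -6320} = \sqrt{-1417 + 6320} = \sqrt{4903}$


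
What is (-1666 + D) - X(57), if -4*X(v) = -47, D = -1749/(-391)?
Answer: -2617005/1564 ≈ -1673.3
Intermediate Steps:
D = 1749/391 (D = -1749*(-1/391) = 1749/391 ≈ 4.4731)
X(v) = 47/4 (X(v) = -¼*(-47) = 47/4)
(-1666 + D) - X(57) = (-1666 + 1749/391) - 1*47/4 = -649657/391 - 47/4 = -2617005/1564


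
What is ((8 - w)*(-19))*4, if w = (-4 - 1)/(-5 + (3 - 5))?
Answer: -3876/7 ≈ -553.71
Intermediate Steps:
w = 5/7 (w = -5/(-5 - 2) = -5/(-7) = -5*(-⅐) = 5/7 ≈ 0.71429)
((8 - w)*(-19))*4 = ((8 - 1*5/7)*(-19))*4 = ((8 - 5/7)*(-19))*4 = ((51/7)*(-19))*4 = -969/7*4 = -3876/7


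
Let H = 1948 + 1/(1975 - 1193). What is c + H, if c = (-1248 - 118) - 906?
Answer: -253367/782 ≈ -324.00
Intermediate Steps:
c = -2272 (c = -1366 - 906 = -2272)
H = 1523337/782 (H = 1948 + 1/782 = 1523337/782 ≈ 1948.0)
c + H = -2272 + 1523337/782 = -253367/782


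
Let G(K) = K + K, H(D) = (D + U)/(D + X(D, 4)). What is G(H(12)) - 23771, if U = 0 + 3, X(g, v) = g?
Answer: -95079/4 ≈ -23770.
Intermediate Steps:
U = 3
H(D) = (3 + D)/(2*D) (H(D) = (D + 3)/(D + D) = (3 + D)/((2*D)) = (3 + D)*(1/(2*D)) = (3 + D)/(2*D))
G(K) = 2*K
G(H(12)) - 23771 = 2*((½)*(3 + 12)/12) - 23771 = 2*((½)*(1/12)*15) - 23771 = 2*(5/8) - 23771 = 5/4 - 23771 = -95079/4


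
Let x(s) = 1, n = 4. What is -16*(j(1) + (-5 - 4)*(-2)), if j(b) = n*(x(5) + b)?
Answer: -416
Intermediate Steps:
j(b) = 4 + 4*b (j(b) = 4*(1 + b) = 4 + 4*b)
-16*(j(1) + (-5 - 4)*(-2)) = -16*((4 + 4*1) + (-5 - 4)*(-2)) = -16*((4 + 4) - 9*(-2)) = -16*(8 + 18) = -16*26 = -416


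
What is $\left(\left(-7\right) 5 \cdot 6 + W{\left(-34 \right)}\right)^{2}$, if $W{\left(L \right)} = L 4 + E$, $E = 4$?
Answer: $116964$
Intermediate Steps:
$W{\left(L \right)} = 4 + 4 L$ ($W{\left(L \right)} = L 4 + 4 = 4 L + 4 = 4 + 4 L$)
$\left(\left(-7\right) 5 \cdot 6 + W{\left(-34 \right)}\right)^{2} = \left(\left(-7\right) 5 \cdot 6 + \left(4 + 4 \left(-34\right)\right)\right)^{2} = \left(\left(-35\right) 6 + \left(4 - 136\right)\right)^{2} = \left(-210 - 132\right)^{2} = \left(-342\right)^{2} = 116964$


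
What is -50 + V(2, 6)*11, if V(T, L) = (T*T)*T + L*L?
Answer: 434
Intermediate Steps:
V(T, L) = L² + T³ (V(T, L) = T²*T + L² = T³ + L² = L² + T³)
-50 + V(2, 6)*11 = -50 + (6² + 2³)*11 = -50 + (36 + 8)*11 = -50 + 44*11 = -50 + 484 = 434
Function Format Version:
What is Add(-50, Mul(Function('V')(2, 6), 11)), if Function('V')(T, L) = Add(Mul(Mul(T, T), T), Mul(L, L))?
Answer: 434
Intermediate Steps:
Function('V')(T, L) = Add(Pow(L, 2), Pow(T, 3)) (Function('V')(T, L) = Add(Mul(Pow(T, 2), T), Pow(L, 2)) = Add(Pow(T, 3), Pow(L, 2)) = Add(Pow(L, 2), Pow(T, 3)))
Add(-50, Mul(Function('V')(2, 6), 11)) = Add(-50, Mul(Add(Pow(6, 2), Pow(2, 3)), 11)) = Add(-50, Mul(Add(36, 8), 11)) = Add(-50, Mul(44, 11)) = Add(-50, 484) = 434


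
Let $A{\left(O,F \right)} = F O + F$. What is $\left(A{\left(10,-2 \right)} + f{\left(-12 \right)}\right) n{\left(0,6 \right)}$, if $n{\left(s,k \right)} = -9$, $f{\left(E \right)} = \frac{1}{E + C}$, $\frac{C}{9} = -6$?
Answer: $\frac{4359}{22} \approx 198.14$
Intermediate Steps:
$C = -54$ ($C = 9 \left(-6\right) = -54$)
$A{\left(O,F \right)} = F + F O$
$f{\left(E \right)} = \frac{1}{-54 + E}$ ($f{\left(E \right)} = \frac{1}{E - 54} = \frac{1}{-54 + E}$)
$\left(A{\left(10,-2 \right)} + f{\left(-12 \right)}\right) n{\left(0,6 \right)} = \left(- 2 \left(1 + 10\right) + \frac{1}{-54 - 12}\right) \left(-9\right) = \left(\left(-2\right) 11 + \frac{1}{-66}\right) \left(-9\right) = \left(-22 - \frac{1}{66}\right) \left(-9\right) = \left(- \frac{1453}{66}\right) \left(-9\right) = \frac{4359}{22}$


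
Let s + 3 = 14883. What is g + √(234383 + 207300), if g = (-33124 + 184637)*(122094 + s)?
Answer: 20753341662 + √441683 ≈ 2.0753e+10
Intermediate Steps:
s = 14880 (s = -3 + 14883 = 14880)
g = 20753341662 (g = (-33124 + 184637)*(122094 + 14880) = 151513*136974 = 20753341662)
g + √(234383 + 207300) = 20753341662 + √(234383 + 207300) = 20753341662 + √441683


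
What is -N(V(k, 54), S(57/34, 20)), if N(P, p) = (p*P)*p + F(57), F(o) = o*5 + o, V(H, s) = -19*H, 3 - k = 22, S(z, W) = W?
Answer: -144742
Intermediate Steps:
k = -19 (k = 3 - 1*22 = 3 - 22 = -19)
F(o) = 6*o (F(o) = 5*o + o = 6*o)
N(P, p) = 342 + P*p² (N(P, p) = (p*P)*p + 6*57 = (P*p)*p + 342 = P*p² + 342 = 342 + P*p²)
-N(V(k, 54), S(57/34, 20)) = -(342 - 19*(-19)*20²) = -(342 + 361*400) = -(342 + 144400) = -1*144742 = -144742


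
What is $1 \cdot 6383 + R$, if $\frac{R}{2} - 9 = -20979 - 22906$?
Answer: $-81369$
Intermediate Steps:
$R = -87752$ ($R = 18 + 2 \left(-20979 - 22906\right) = 18 + 2 \left(-43885\right) = 18 - 87770 = -87752$)
$1 \cdot 6383 + R = 1 \cdot 6383 - 87752 = 6383 - 87752 = -81369$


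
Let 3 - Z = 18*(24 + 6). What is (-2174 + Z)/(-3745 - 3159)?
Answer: 2711/6904 ≈ 0.39267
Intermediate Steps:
Z = -537 (Z = 3 - 18*(24 + 6) = 3 - 18*30 = 3 - 1*540 = 3 - 540 = -537)
(-2174 + Z)/(-3745 - 3159) = (-2174 - 537)/(-3745 - 3159) = -2711/(-6904) = -2711*(-1/6904) = 2711/6904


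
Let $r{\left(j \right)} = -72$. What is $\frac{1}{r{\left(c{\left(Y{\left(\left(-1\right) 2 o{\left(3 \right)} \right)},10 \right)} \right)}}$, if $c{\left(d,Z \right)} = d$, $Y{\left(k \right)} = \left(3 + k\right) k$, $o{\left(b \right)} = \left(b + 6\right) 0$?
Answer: $- \frac{1}{72} \approx -0.013889$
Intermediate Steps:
$o{\left(b \right)} = 0$ ($o{\left(b \right)} = \left(6 + b\right) 0 = 0$)
$Y{\left(k \right)} = k \left(3 + k\right)$
$\frac{1}{r{\left(c{\left(Y{\left(\left(-1\right) 2 o{\left(3 \right)} \right)},10 \right)} \right)}} = \frac{1}{-72} = - \frac{1}{72}$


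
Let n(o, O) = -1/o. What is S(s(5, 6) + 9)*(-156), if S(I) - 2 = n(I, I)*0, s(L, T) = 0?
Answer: -312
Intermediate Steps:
S(I) = 2 (S(I) = 2 - 1/I*0 = 2 + 0 = 2)
S(s(5, 6) + 9)*(-156) = 2*(-156) = -312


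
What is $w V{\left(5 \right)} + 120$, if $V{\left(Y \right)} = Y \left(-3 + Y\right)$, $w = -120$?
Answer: $-1080$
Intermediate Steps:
$w V{\left(5 \right)} + 120 = - 120 \cdot 5 \left(-3 + 5\right) + 120 = - 120 \cdot 5 \cdot 2 + 120 = \left(-120\right) 10 + 120 = -1200 + 120 = -1080$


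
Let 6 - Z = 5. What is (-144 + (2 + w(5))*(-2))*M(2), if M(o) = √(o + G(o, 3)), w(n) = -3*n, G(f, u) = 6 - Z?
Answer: -118*√7 ≈ -312.20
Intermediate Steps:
Z = 1 (Z = 6 - 1*5 = 6 - 5 = 1)
G(f, u) = 5 (G(f, u) = 6 - 1*1 = 6 - 1 = 5)
M(o) = √(5 + o) (M(o) = √(o + 5) = √(5 + o))
(-144 + (2 + w(5))*(-2))*M(2) = (-144 + (2 - 3*5)*(-2))*√(5 + 2) = (-144 + (2 - 15)*(-2))*√7 = (-144 - 13*(-2))*√7 = (-144 + 26)*√7 = -118*√7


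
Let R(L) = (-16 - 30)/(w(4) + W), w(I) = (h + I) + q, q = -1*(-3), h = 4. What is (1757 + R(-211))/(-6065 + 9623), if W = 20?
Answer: 54421/110298 ≈ 0.49340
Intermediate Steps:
q = 3
w(I) = 7 + I (w(I) = (4 + I) + 3 = 7 + I)
R(L) = -46/31 (R(L) = (-16 - 30)/((7 + 4) + 20) = -46/(11 + 20) = -46/31)
(1757 + R(-211))/(-6065 + 9623) = (1757 - 46/31)/(-6065 + 9623) = (54421/31)/3558 = (54421/31)*(1/3558) = 54421/110298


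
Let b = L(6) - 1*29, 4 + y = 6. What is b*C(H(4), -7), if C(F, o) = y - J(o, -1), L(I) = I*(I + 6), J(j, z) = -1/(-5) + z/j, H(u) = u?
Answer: 2494/35 ≈ 71.257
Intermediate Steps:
y = 2 (y = -4 + 6 = 2)
J(j, z) = 1/5 + z/j (J(j, z) = -1*(-1/5) + z/j = 1/5 + z/j)
L(I) = I*(6 + I)
b = 43 (b = 6*(6 + 6) - 1*29 = 6*12 - 29 = 72 - 29 = 43)
C(F, o) = 2 - (-1 + o/5)/o
b*C(H(4), -7) = 43*(9/5 + 1/(-7)) = 43*(9/5 - 1/7) = 43*(58/35) = 2494/35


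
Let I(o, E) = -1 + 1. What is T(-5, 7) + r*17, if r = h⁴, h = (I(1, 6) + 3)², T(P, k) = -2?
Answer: 111535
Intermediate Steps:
I(o, E) = 0
h = 9 (h = (0 + 3)² = 3² = 9)
r = 6561 (r = 9⁴ = 6561)
T(-5, 7) + r*17 = -2 + 6561*17 = -2 + 111537 = 111535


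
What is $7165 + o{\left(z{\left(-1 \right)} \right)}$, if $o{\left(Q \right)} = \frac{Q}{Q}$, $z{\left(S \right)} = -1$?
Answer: $7166$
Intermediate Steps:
$o{\left(Q \right)} = 1$
$7165 + o{\left(z{\left(-1 \right)} \right)} = 7165 + 1 = 7166$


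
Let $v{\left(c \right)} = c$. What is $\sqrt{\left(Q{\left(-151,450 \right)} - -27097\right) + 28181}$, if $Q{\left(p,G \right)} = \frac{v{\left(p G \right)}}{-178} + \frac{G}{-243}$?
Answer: $\frac{\sqrt{35710157703}}{801} \approx 235.92$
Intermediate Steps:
$Q{\left(p,G \right)} = - \frac{G}{243} - \frac{G p}{178}$ ($Q{\left(p,G \right)} = \frac{p G}{-178} + \frac{G}{-243} = G p \left(- \frac{1}{178}\right) + G \left(- \frac{1}{243}\right) = - \frac{G p}{178} - \frac{G}{243} = - \frac{G}{243} - \frac{G p}{178}$)
$\sqrt{\left(Q{\left(-151,450 \right)} - -27097\right) + 28181} = \sqrt{\left(\frac{1}{43254} \cdot 450 \left(-178 - -36693\right) - -27097\right) + 28181} = \sqrt{\left(\frac{1}{43254} \cdot 450 \left(-178 + 36693\right) + 27097\right) + 28181} = \sqrt{\left(\frac{1}{43254} \cdot 450 \cdot 36515 + 27097\right) + 28181} = \sqrt{\left(\frac{912875}{2403} + 27097\right) + 28181} = \sqrt{\frac{66026966}{2403} + 28181} = \sqrt{\frac{133745909}{2403}} = \frac{\sqrt{35710157703}}{801}$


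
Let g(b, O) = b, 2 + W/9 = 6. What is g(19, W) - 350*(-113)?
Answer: 39569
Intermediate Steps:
W = 36 (W = -18 + 9*6 = -18 + 54 = 36)
g(19, W) - 350*(-113) = 19 - 350*(-113) = 19 + 39550 = 39569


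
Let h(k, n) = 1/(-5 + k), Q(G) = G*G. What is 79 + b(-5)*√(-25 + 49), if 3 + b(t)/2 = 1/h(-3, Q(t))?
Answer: 79 - 44*√6 ≈ -28.778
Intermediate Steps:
Q(G) = G²
b(t) = -22 (b(t) = -6 + 2/(1/(-5 - 3)) = -6 + 2/(1/(-8)) = -6 + 2/(-⅛) = -6 + 2*(-8) = -6 - 16 = -22)
79 + b(-5)*√(-25 + 49) = 79 - 22*√(-25 + 49) = 79 - 44*√6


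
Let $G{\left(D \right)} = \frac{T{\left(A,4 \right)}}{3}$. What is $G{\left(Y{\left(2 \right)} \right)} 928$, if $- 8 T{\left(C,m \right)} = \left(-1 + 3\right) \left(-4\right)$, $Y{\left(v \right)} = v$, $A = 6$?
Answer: $\frac{928}{3} \approx 309.33$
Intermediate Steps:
$T{\left(C,m \right)} = 1$ ($T{\left(C,m \right)} = - \frac{\left(-1 + 3\right) \left(-4\right)}{8} = - \frac{2 \left(-4\right)}{8} = \left(- \frac{1}{8}\right) \left(-8\right) = 1$)
$G{\left(D \right)} = \frac{1}{3}$ ($G{\left(D \right)} = 1 \cdot \frac{1}{3} = \frac{1}{3}$)
$G{\left(Y{\left(2 \right)} \right)} 928 = \frac{1}{3} \cdot 928 = \frac{928}{3}$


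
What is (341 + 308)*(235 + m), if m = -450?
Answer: -139535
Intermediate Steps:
(341 + 308)*(235 + m) = (341 + 308)*(235 - 450) = 649*(-215) = -139535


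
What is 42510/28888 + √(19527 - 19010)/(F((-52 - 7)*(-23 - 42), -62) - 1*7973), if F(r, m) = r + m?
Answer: 21255/14444 - √517/4200 ≈ 1.4661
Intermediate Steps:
F(r, m) = m + r
42510/28888 + √(19527 - 19010)/(F((-52 - 7)*(-23 - 42), -62) - 1*7973) = 42510/28888 + √(19527 - 19010)/((-62 + (-52 - 7)*(-23 - 42)) - 1*7973) = 42510*(1/28888) + √517/((-62 - 59*(-65)) - 7973) = 21255/14444 + √517/((-62 + 3835) - 7973) = 21255/14444 + √517/(3773 - 7973) = 21255/14444 + √517/(-4200) = 21255/14444 + √517*(-1/4200) = 21255/14444 - √517/4200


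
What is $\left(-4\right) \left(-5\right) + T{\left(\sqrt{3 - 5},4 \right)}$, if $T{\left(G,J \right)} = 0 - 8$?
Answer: $12$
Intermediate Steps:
$T{\left(G,J \right)} = -8$ ($T{\left(G,J \right)} = 0 - 8 = -8$)
$\left(-4\right) \left(-5\right) + T{\left(\sqrt{3 - 5},4 \right)} = \left(-4\right) \left(-5\right) - 8 = 20 - 8 = 12$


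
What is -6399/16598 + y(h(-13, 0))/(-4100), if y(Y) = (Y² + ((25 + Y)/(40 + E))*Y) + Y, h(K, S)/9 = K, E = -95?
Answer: -3413514177/935712250 ≈ -3.6480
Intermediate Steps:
h(K, S) = 9*K
y(Y) = Y + Y² + Y*(-5/11 - Y/55) (y(Y) = (Y² + ((25 + Y)/(40 - 95))*Y) + Y = (Y² + ((25 + Y)/(-55))*Y) + Y = (Y² + ((25 + Y)*(-1/55))*Y) + Y = (Y² + (-5/11 - Y/55)*Y) + Y = (Y² + Y*(-5/11 - Y/55)) + Y = Y + Y² + Y*(-5/11 - Y/55))
-6399/16598 + y(h(-13, 0))/(-4100) = -6399/16598 + (6*(9*(-13))*(5 + 9*(9*(-13)))/55)/(-4100) = -6399*1/16598 + ((6/55)*(-117)*(5 + 9*(-117)))*(-1/4100) = -6399/16598 + ((6/55)*(-117)*(5 - 1053))*(-1/4100) = -6399/16598 + ((6/55)*(-117)*(-1048))*(-1/4100) = -6399/16598 + (735696/55)*(-1/4100) = -6399/16598 - 183924/56375 = -3413514177/935712250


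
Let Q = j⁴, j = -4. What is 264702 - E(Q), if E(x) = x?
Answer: 264446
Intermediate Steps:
Q = 256 (Q = (-4)⁴ = 256)
264702 - E(Q) = 264702 - 1*256 = 264702 - 256 = 264446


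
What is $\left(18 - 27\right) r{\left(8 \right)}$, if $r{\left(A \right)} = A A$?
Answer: $-576$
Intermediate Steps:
$r{\left(A \right)} = A^{2}$
$\left(18 - 27\right) r{\left(8 \right)} = \left(18 - 27\right) 8^{2} = \left(18 - 27\right) 64 = \left(-9\right) 64 = -576$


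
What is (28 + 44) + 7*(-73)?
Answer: -439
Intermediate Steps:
(28 + 44) + 7*(-73) = 72 - 511 = -439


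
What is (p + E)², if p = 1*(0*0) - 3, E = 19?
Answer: 256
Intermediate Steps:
p = -3 (p = 1*0 - 3 = 0 - 3 = -3)
(p + E)² = (-3 + 19)² = 16² = 256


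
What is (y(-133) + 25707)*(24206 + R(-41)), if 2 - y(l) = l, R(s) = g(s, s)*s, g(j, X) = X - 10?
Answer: 679567074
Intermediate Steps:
g(j, X) = -10 + X
R(s) = s*(-10 + s) (R(s) = (-10 + s)*s = s*(-10 + s))
y(l) = 2 - l
(y(-133) + 25707)*(24206 + R(-41)) = ((2 - 1*(-133)) + 25707)*(24206 - 41*(-10 - 41)) = ((2 + 133) + 25707)*(24206 - 41*(-51)) = (135 + 25707)*(24206 + 2091) = 25842*26297 = 679567074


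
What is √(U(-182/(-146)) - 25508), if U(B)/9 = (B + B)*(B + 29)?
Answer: 2*I*√33078857/73 ≈ 157.57*I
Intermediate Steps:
U(B) = 18*B*(29 + B) (U(B) = 9*((B + B)*(B + 29)) = 9*((2*B)*(29 + B)) = 9*(2*B*(29 + B)) = 18*B*(29 + B))
√(U(-182/(-146)) - 25508) = √(18*(-182/(-146))*(29 - 182/(-146)) - 25508) = √(18*(-182*(-1/146))*(29 - 182*(-1/146)) - 25508) = √(18*(91/73)*(29 + 91/73) - 25508) = √(18*(91/73)*(2208/73) - 25508) = √(3616704/5329 - 25508) = √(-132315428/5329) = 2*I*√33078857/73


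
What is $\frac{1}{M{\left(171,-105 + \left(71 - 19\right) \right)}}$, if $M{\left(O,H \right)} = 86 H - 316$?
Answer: $- \frac{1}{4874} \approx -0.00020517$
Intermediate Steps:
$M{\left(O,H \right)} = -316 + 86 H$
$\frac{1}{M{\left(171,-105 + \left(71 - 19\right) \right)}} = \frac{1}{-316 + 86 \left(-105 + \left(71 - 19\right)\right)} = \frac{1}{-316 + 86 \left(-105 + 52\right)} = \frac{1}{-316 + 86 \left(-53\right)} = \frac{1}{-316 - 4558} = \frac{1}{-4874} = - \frac{1}{4874}$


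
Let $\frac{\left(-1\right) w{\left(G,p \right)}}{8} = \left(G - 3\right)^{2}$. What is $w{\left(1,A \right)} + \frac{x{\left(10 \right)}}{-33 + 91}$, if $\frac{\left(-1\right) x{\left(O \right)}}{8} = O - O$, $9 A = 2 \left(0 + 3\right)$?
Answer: $-32$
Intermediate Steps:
$A = \frac{2}{3}$ ($A = \frac{2 \left(0 + 3\right)}{9} = \frac{2 \cdot 3}{9} = \frac{1}{9} \cdot 6 = \frac{2}{3} \approx 0.66667$)
$x{\left(O \right)} = 0$ ($x{\left(O \right)} = - 8 \left(O - O\right) = \left(-8\right) 0 = 0$)
$w{\left(G,p \right)} = - 8 \left(-3 + G\right)^{2}$ ($w{\left(G,p \right)} = - 8 \left(G - 3\right)^{2} = - 8 \left(-3 + G\right)^{2}$)
$w{\left(1,A \right)} + \frac{x{\left(10 \right)}}{-33 + 91} = - 8 \left(-3 + 1\right)^{2} + \frac{0}{-33 + 91} = - 8 \left(-2\right)^{2} + \frac{0}{58} = \left(-8\right) 4 + 0 \cdot \frac{1}{58} = -32 + 0 = -32$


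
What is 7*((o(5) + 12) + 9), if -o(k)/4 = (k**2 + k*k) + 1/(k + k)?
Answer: -6279/5 ≈ -1255.8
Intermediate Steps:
o(k) = -8*k**2 - 2/k (o(k) = -4*((k**2 + k*k) + 1/(k + k)) = -4*((k**2 + k**2) + 1/(2*k)) = -4*(2*k**2 + 1/(2*k)) = -4*(1/(2*k) + 2*k**2) = -8*k**2 - 2/k)
7*((o(5) + 12) + 9) = 7*((2*(-1 - 4*5**3)/5 + 12) + 9) = 7*((2*(1/5)*(-1 - 4*125) + 12) + 9) = 7*((2*(1/5)*(-1 - 500) + 12) + 9) = 7*((2*(1/5)*(-501) + 12) + 9) = 7*((-1002/5 + 12) + 9) = 7*(-942/5 + 9) = 7*(-897/5) = -6279/5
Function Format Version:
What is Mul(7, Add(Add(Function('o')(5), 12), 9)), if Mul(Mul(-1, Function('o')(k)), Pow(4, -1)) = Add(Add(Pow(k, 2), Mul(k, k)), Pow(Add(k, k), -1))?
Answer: Rational(-6279, 5) ≈ -1255.8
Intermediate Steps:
Function('o')(k) = Add(Mul(-8, Pow(k, 2)), Mul(-2, Pow(k, -1))) (Function('o')(k) = Mul(-4, Add(Add(Pow(k, 2), Mul(k, k)), Pow(Add(k, k), -1))) = Mul(-4, Add(Add(Pow(k, 2), Pow(k, 2)), Pow(Mul(2, k), -1))) = Mul(-4, Add(Mul(2, Pow(k, 2)), Mul(Rational(1, 2), Pow(k, -1)))) = Mul(-4, Add(Mul(Rational(1, 2), Pow(k, -1)), Mul(2, Pow(k, 2)))) = Add(Mul(-8, Pow(k, 2)), Mul(-2, Pow(k, -1))))
Mul(7, Add(Add(Function('o')(5), 12), 9)) = Mul(7, Add(Add(Mul(2, Pow(5, -1), Add(-1, Mul(-4, Pow(5, 3)))), 12), 9)) = Mul(7, Add(Add(Mul(2, Rational(1, 5), Add(-1, Mul(-4, 125))), 12), 9)) = Mul(7, Add(Add(Mul(2, Rational(1, 5), Add(-1, -500)), 12), 9)) = Mul(7, Add(Add(Mul(2, Rational(1, 5), -501), 12), 9)) = Mul(7, Add(Add(Rational(-1002, 5), 12), 9)) = Mul(7, Add(Rational(-942, 5), 9)) = Mul(7, Rational(-897, 5)) = Rational(-6279, 5)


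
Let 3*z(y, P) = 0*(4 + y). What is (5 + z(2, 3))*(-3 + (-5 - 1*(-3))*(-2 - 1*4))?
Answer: 45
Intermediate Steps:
z(y, P) = 0 (z(y, P) = (0*(4 + y))/3 = (⅓)*0 = 0)
(5 + z(2, 3))*(-3 + (-5 - 1*(-3))*(-2 - 1*4)) = (5 + 0)*(-3 + (-5 - 1*(-3))*(-2 - 1*4)) = 5*(-3 + (-5 + 3)*(-2 - 4)) = 5*(-3 - 2*(-6)) = 5*(-3 + 12) = 5*9 = 45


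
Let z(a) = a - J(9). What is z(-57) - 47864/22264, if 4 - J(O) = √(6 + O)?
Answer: -175746/2783 + √15 ≈ -59.277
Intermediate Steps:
J(O) = 4 - √(6 + O)
z(a) = -4 + a + √15 (z(a) = a - (4 - √(6 + 9)) = a - (4 - √15) = a + (-4 + √15) = -4 + a + √15)
z(-57) - 47864/22264 = (-4 - 57 + √15) - 47864/22264 = (-61 + √15) - 47864/22264 = (-61 + √15) - 1*5983/2783 = (-61 + √15) - 5983/2783 = -175746/2783 + √15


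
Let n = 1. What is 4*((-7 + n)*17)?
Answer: -408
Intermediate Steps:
4*((-7 + n)*17) = 4*((-7 + 1)*17) = 4*(-6*17) = 4*(-102) = -408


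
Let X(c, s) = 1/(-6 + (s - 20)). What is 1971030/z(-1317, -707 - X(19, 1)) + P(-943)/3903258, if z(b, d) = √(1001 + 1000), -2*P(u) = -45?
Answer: 15/2602172 + 657010*√2001/667 ≈ 44063.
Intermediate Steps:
P(u) = 45/2 (P(u) = -½*(-45) = 45/2)
X(c, s) = 1/(-26 + s) (X(c, s) = 1/(-6 + (-20 + s)) = 1/(-26 + s))
z(b, d) = √2001
1971030/z(-1317, -707 - X(19, 1)) + P(-943)/3903258 = 1971030/(√2001) + (45/2)/3903258 = 1971030*(√2001/2001) + (45/2)*(1/3903258) = 657010*√2001/667 + 15/2602172 = 15/2602172 + 657010*√2001/667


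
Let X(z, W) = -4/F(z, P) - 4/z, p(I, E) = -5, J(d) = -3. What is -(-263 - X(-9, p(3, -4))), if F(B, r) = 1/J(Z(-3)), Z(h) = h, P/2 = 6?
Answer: 2479/9 ≈ 275.44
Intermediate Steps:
P = 12 (P = 2*6 = 12)
F(B, r) = -1/3 (F(B, r) = 1/(-3) = -1/3)
X(z, W) = 12 - 4/z (X(z, W) = -4/(-1/3) - 4/z = -4*(-3) - 4/z = 12 - 4/z)
-(-263 - X(-9, p(3, -4))) = -(-263 - (12 - 4/(-9))) = -(-263 - (12 - 4*(-1/9))) = -(-263 - (12 + 4/9)) = -(-263 - 1*112/9) = -(-263 - 112/9) = -1*(-2479/9) = 2479/9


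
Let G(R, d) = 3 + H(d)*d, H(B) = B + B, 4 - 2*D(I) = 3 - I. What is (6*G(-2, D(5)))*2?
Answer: 252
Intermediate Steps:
D(I) = ½ + I/2 (D(I) = 2 - (3 - I)/2 = 2 + (-3/2 + I/2) = ½ + I/2)
H(B) = 2*B
G(R, d) = 3 + 2*d² (G(R, d) = 3 + (2*d)*d = 3 + 2*d²)
(6*G(-2, D(5)))*2 = (6*(3 + 2*(½ + (½)*5)²))*2 = (6*(3 + 2*(½ + 5/2)²))*2 = (6*(3 + 2*3²))*2 = (6*(3 + 2*9))*2 = (6*(3 + 18))*2 = (6*21)*2 = 126*2 = 252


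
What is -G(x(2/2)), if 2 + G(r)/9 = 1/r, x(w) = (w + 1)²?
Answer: 63/4 ≈ 15.750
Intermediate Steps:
x(w) = (1 + w)²
G(r) = -18 + 9/r
-G(x(2/2)) = -(-18 + 9/((1 + 2/2)²)) = -(-18 + 9/((1 + 2*(½))²)) = -(-18 + 9/((1 + 1)²)) = -(-18 + 9/(2²)) = -(-18 + 9/4) = -1*(-63/4) = 63/4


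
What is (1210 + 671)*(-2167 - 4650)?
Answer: -12822777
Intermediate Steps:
(1210 + 671)*(-2167 - 4650) = 1881*(-6817) = -12822777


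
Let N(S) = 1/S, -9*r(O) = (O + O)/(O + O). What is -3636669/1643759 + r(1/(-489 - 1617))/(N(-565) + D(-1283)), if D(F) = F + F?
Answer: -47450761151776/21447963039321 ≈ -2.2124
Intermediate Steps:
D(F) = 2*F
r(O) = -⅑ (r(O) = -(O + O)/(9*(O + O)) = -2*O/(9*(2*O)) = -2*O*1/(2*O)/9 = -⅑*1 = -⅑)
-3636669/1643759 + r(1/(-489 - 1617))/(N(-565) + D(-1283)) = -3636669/1643759 - 1/(9*(1/(-565) + 2*(-1283))) = -3636669*1/1643759 - 1/(9*(-1/565 - 2566)) = -3636669/1643759 - 1/(9*(-1449791/565)) = -3636669/1643759 - ⅑*(-565/1449791) = -3636669/1643759 + 565/13048119 = -47450761151776/21447963039321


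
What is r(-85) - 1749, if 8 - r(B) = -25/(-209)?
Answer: -363894/209 ≈ -1741.1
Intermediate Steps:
r(B) = 1647/209 (r(B) = 8 - (-25)/(-209) = 8 - (-25)*(-1)/209 = 8 - 1*25/209 = 8 - 25/209 = 1647/209)
r(-85) - 1749 = 1647/209 - 1749 = -363894/209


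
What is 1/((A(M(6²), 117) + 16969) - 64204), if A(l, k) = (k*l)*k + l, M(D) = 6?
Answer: 1/34905 ≈ 2.8649e-5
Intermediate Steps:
A(l, k) = l + l*k² (A(l, k) = l*k² + l = l + l*k²)
1/((A(M(6²), 117) + 16969) - 64204) = 1/((6*(1 + 117²) + 16969) - 64204) = 1/((6*(1 + 13689) + 16969) - 64204) = 1/((6*13690 + 16969) - 64204) = 1/((82140 + 16969) - 64204) = 1/(99109 - 64204) = 1/34905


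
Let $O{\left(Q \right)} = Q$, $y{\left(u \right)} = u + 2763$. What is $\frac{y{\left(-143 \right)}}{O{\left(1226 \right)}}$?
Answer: $\frac{1310}{613} \approx 2.137$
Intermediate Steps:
$y{\left(u \right)} = 2763 + u$
$\frac{y{\left(-143 \right)}}{O{\left(1226 \right)}} = \frac{2763 - 143}{1226} = 2620 \cdot \frac{1}{1226} = \frac{1310}{613}$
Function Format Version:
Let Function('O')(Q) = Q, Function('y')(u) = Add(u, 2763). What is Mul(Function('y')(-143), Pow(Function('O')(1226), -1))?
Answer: Rational(1310, 613) ≈ 2.1370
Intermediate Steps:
Function('y')(u) = Add(2763, u)
Mul(Function('y')(-143), Pow(Function('O')(1226), -1)) = Mul(Add(2763, -143), Pow(1226, -1)) = Mul(2620, Rational(1, 1226)) = Rational(1310, 613)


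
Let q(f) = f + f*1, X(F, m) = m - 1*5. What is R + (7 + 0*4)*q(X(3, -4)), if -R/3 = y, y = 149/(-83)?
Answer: -10011/83 ≈ -120.61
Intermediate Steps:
X(F, m) = -5 + m (X(F, m) = m - 5 = -5 + m)
y = -149/83 (y = 149*(-1/83) = -149/83 ≈ -1.7952)
R = 447/83 (R = -3*(-149/83) = 447/83 ≈ 5.3855)
q(f) = 2*f (q(f) = f + f = 2*f)
R + (7 + 0*4)*q(X(3, -4)) = 447/83 + (7 + 0*4)*(2*(-5 - 4)) = 447/83 + (7 + 0)*(2*(-9)) = 447/83 + 7*(-18) = 447/83 - 126 = -10011/83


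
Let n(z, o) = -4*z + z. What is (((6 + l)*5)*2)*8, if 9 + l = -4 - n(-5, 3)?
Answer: -1760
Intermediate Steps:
n(z, o) = -3*z
l = -28 (l = -9 + (-4 - (-3)*(-5)) = -9 + (-4 - 1*15) = -9 + (-4 - 15) = -9 - 19 = -28)
(((6 + l)*5)*2)*8 = (((6 - 28)*5)*2)*8 = (-22*5*2)*8 = -110*2*8 = -220*8 = -1760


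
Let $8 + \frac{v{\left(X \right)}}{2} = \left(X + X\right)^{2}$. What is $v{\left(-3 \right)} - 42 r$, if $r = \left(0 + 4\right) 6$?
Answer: $-952$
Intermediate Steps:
$v{\left(X \right)} = -16 + 8 X^{2}$ ($v{\left(X \right)} = -16 + 2 \left(X + X\right)^{2} = -16 + 2 \left(2 X\right)^{2} = -16 + 2 \cdot 4 X^{2} = -16 + 8 X^{2}$)
$r = 24$ ($r = 4 \cdot 6 = 24$)
$v{\left(-3 \right)} - 42 r = \left(-16 + 8 \left(-3\right)^{2}\right) - 1008 = \left(-16 + 8 \cdot 9\right) - 1008 = \left(-16 + 72\right) - 1008 = 56 - 1008 = -952$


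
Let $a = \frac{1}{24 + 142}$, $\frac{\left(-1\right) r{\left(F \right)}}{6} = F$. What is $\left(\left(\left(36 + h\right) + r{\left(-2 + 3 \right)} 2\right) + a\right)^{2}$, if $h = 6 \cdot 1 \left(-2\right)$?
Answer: $\frac{3972049}{27556} \approx 144.14$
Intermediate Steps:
$h = -12$ ($h = 6 \left(-2\right) = -12$)
$r{\left(F \right)} = - 6 F$
$a = \frac{1}{166} \approx 0.0060241$
$\left(\left(\left(36 + h\right) + r{\left(-2 + 3 \right)} 2\right) + a\right)^{2} = \left(\left(\left(36 - 12\right) + - 6 \left(-2 + 3\right) 2\right) + \frac{1}{166}\right)^{2} = \left(\left(24 + \left(-6\right) 1 \cdot 2\right) + \frac{1}{166}\right)^{2} = \left(\left(24 - 12\right) + \frac{1}{166}\right)^{2} = \left(12 + \frac{1}{166}\right)^{2} = \left(\frac{1993}{166}\right)^{2} = \frac{3972049}{27556}$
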